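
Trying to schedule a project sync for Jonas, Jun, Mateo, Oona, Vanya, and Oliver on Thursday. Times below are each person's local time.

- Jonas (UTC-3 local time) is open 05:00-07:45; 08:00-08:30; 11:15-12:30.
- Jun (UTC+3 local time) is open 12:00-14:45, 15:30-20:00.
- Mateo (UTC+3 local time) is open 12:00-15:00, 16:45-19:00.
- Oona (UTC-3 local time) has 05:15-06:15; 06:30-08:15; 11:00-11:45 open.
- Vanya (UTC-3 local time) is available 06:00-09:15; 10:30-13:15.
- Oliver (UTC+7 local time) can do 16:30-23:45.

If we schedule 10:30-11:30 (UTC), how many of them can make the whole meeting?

Jonas in UTC: 08:00-10:45, 11:00-11:30, 14:15-15:30 (add 3h to convert from UTC-3).
Jun in UTC: 09:00-11:45, 12:30-17:00 (subtract 3h to convert from UTC+3).
Mateo in UTC: 09:00-12:00, 13:45-16:00 (subtract 3h to convert from UTC+3).
Oona in UTC: 08:15-09:15, 09:30-11:15, 14:00-14:45 (add 3h to convert from UTC-3).
Vanya in UTC: 09:00-12:15, 13:30-16:15 (add 3h to convert from UTC-3).
Oliver in UTC: 09:30-16:45 (subtract 7h to convert from UTC+7).
Jun, Mateo, Vanya, and Oliver can make the full 10:30-11:30 slot — that's 4.

4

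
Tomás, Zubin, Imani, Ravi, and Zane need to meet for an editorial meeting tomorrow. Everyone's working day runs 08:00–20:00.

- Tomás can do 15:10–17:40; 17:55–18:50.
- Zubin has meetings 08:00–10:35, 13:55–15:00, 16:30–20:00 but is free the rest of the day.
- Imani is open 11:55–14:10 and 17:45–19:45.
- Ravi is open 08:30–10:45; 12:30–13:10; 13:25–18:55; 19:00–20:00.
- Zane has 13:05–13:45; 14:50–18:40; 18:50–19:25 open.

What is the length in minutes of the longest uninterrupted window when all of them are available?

0

Tomás free: 15:10-17:40, 17:55-18:50.
Zubin free: 10:35-13:55, 15:00-16:30 (invert busy blocks within the working day).
Imani free: 11:55-14:10, 17:45-19:45.
Ravi free: 08:30-10:45, 12:30-13:10, 13:25-18:55, 19:00-20:00.
Zane free: 13:05-13:45, 14:50-18:40, 18:50-19:25.
Tomás ∩ Zubin: 15:10-16:30.
Tomás ∩ Zubin ∩ Imani: ∅.
Tomás ∩ Zubin ∩ Imani ∩ Ravi: ∅.
Tomás ∩ Zubin ∩ Imani ∩ Ravi ∩ Zane: ∅.
There is no time when everyone is free.
No common window exists, so the longest block is 0 minutes.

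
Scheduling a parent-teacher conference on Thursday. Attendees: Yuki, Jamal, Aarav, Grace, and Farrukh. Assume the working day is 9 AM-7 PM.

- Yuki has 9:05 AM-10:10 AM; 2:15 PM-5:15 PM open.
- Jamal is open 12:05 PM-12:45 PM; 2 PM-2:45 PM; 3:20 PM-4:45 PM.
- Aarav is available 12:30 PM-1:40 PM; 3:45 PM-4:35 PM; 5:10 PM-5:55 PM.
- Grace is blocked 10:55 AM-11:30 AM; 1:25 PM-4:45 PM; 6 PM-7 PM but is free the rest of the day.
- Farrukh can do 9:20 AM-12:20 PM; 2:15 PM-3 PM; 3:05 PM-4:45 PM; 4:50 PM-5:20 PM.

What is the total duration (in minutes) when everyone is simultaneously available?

0

Yuki free: 09:05-10:10, 14:15-17:15.
Jamal free: 12:05-12:45, 14:00-14:45, 15:20-16:45.
Aarav free: 12:30-13:40, 15:45-16:35, 17:10-17:55.
Grace free: 09:00-10:55, 11:30-13:25, 16:45-18:00 (invert busy blocks within the working day).
Farrukh free: 09:20-12:20, 14:15-15:00, 15:05-16:45, 16:50-17:20.
Yuki ∩ Jamal: 14:15-14:45, 15:20-16:45.
Yuki ∩ Jamal ∩ Aarav: 15:45-16:35.
Yuki ∩ Jamal ∩ Aarav ∩ Grace: ∅.
Yuki ∩ Jamal ∩ Aarav ∩ Grace ∩ Farrukh: ∅.
There is no time when everyone is free.
There is no common window, so the total is 0 minutes.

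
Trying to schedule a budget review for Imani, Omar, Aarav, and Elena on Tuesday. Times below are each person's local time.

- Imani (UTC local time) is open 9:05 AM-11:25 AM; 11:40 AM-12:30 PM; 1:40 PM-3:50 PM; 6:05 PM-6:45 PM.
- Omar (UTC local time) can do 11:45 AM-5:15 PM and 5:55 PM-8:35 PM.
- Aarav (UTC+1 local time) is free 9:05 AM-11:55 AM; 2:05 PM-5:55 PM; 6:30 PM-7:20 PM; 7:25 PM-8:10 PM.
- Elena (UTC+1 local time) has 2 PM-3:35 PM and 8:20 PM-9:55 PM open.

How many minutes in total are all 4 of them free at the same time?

55

Imani in UTC: 09:05-11:25, 11:40-12:30, 13:40-15:50, 18:05-18:45.
Omar in UTC: 11:45-17:15, 17:55-20:35.
Aarav in UTC: 08:05-10:55, 13:05-16:55, 17:30-18:20, 18:25-19:10 (subtract 1h to convert from UTC+1).
Elena in UTC: 13:00-14:35, 19:20-20:55 (subtract 1h to convert from UTC+1).
Imani ∩ Omar: 11:45-12:30, 13:40-15:50, 18:05-18:45.
Imani ∩ Omar ∩ Aarav: 13:40-15:50, 18:05-18:20, 18:25-18:45.
Imani ∩ Omar ∩ Aarav ∩ Elena: 13:40-14:35.
That's a single block of 55 minutes.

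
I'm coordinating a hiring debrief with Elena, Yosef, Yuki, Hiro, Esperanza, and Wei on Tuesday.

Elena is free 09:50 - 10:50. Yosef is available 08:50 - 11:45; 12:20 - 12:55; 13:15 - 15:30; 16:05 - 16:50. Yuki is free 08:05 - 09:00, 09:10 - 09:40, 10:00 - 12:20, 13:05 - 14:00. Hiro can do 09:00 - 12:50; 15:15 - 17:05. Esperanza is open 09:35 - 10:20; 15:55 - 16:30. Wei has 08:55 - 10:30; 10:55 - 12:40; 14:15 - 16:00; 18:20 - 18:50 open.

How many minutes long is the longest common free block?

Elena ∩ Yosef: 09:50-10:50.
Elena ∩ Yosef ∩ Yuki: 10:00-10:50.
Elena ∩ Yosef ∩ Yuki ∩ Hiro: 10:00-10:50.
Elena ∩ Yosef ∩ Yuki ∩ Hiro ∩ Esperanza: 10:00-10:20.
Elena ∩ Yosef ∩ Yuki ∩ Hiro ∩ Esperanza ∩ Wei: 10:00-10:20.
The longest is 10:00-10:20 at 20 minutes.

20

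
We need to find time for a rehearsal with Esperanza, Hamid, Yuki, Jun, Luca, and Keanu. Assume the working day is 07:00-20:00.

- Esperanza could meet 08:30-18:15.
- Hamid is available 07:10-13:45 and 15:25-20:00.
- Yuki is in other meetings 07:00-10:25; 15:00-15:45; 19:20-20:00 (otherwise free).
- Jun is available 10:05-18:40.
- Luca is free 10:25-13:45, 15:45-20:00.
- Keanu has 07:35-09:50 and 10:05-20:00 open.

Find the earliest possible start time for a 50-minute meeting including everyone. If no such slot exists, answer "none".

10:25

Esperanza free: 08:30-18:15.
Hamid free: 07:10-13:45, 15:25-20:00.
Yuki free: 10:25-15:00, 15:45-19:20 (invert busy blocks within the working day).
Jun free: 10:05-18:40.
Luca free: 10:25-13:45, 15:45-20:00.
Keanu free: 07:35-09:50, 10:05-20:00.
Esperanza ∩ Hamid: 08:30-13:45, 15:25-18:15.
Esperanza ∩ Hamid ∩ Yuki: 10:25-13:45, 15:45-18:15.
Esperanza ∩ Hamid ∩ Yuki ∩ Jun: 10:25-13:45, 15:45-18:15.
Esperanza ∩ Hamid ∩ Yuki ∩ Jun ∩ Luca: 10:25-13:45, 15:45-18:15.
Esperanza ∩ Hamid ∩ Yuki ∩ Jun ∩ Luca ∩ Keanu: 10:25-13:45, 15:45-18:15.
Those are the intersection windows.
The first common window of at least 50 minutes is 10:25-13:45, so the earliest start is 10:25.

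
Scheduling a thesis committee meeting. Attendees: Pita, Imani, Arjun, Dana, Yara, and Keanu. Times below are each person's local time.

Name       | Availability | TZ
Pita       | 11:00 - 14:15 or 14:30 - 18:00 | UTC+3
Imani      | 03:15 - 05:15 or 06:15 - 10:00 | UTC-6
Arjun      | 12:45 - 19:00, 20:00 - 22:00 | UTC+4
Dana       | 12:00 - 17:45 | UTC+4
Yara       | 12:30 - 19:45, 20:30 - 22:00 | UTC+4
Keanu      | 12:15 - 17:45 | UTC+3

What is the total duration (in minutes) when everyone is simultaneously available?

210

Pita in UTC: 08:00-11:15, 11:30-15:00 (subtract 3h to convert from UTC+3).
Imani in UTC: 09:15-11:15, 12:15-16:00 (add 6h to convert from UTC-6).
Arjun in UTC: 08:45-15:00, 16:00-18:00 (subtract 4h to convert from UTC+4).
Dana in UTC: 08:00-13:45 (subtract 4h to convert from UTC+4).
Yara in UTC: 08:30-15:45, 16:30-18:00 (subtract 4h to convert from UTC+4).
Keanu in UTC: 09:15-14:45 (subtract 3h to convert from UTC+3).
Pita ∩ Imani: 09:15-11:15, 12:15-15:00.
Pita ∩ Imani ∩ Arjun: 09:15-11:15, 12:15-15:00.
Pita ∩ Imani ∩ Arjun ∩ Dana: 09:15-11:15, 12:15-13:45.
Pita ∩ Imani ∩ Arjun ∩ Dana ∩ Yara: 09:15-11:15, 12:15-13:45.
Pita ∩ Imani ∩ Arjun ∩ Dana ∩ Yara ∩ Keanu: 09:15-11:15, 12:15-13:45.
So the common availability across everyone is 09:15-11:15, 12:15-13:45.
Summing the common windows: 120 + 90 = 210 minutes.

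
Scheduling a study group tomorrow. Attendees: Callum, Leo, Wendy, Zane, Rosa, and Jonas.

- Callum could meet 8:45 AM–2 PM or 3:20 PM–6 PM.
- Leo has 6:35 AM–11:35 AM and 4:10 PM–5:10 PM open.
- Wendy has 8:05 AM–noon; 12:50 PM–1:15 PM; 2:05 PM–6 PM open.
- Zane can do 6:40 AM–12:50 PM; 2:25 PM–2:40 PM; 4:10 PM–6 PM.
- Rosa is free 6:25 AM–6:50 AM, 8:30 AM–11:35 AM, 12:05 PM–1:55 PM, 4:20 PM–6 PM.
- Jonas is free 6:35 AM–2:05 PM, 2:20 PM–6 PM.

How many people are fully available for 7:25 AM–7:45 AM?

3

Leo, Zane, and Jonas can make the full 07:25-07:45 slot — that's 3.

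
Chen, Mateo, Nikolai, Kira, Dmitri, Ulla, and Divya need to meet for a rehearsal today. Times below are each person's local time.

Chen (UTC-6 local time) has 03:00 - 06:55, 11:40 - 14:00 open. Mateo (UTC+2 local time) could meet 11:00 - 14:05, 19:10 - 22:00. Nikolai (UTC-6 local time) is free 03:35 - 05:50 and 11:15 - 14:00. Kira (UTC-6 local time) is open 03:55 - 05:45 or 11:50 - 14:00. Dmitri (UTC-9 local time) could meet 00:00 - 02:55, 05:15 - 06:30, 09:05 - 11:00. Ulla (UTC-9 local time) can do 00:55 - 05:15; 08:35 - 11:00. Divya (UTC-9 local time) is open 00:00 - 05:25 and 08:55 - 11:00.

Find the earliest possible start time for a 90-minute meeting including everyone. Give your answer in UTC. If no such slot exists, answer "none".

Chen in UTC: 09:00-12:55, 17:40-20:00 (add 6h to convert from UTC-6).
Mateo in UTC: 09:00-12:05, 17:10-20:00 (subtract 2h to convert from UTC+2).
Nikolai in UTC: 09:35-11:50, 17:15-20:00 (add 6h to convert from UTC-6).
Kira in UTC: 09:55-11:45, 17:50-20:00 (add 6h to convert from UTC-6).
Dmitri in UTC: 09:00-11:55, 14:15-15:30, 18:05-20:00 (add 9h to convert from UTC-9).
Ulla in UTC: 09:55-14:15, 17:35-20:00 (add 9h to convert from UTC-9).
Divya in UTC: 09:00-14:25, 17:55-20:00 (add 9h to convert from UTC-9).
Chen ∩ Mateo: 09:00-12:05, 17:40-20:00.
Chen ∩ Mateo ∩ Nikolai: 09:35-11:50, 17:40-20:00.
Chen ∩ Mateo ∩ Nikolai ∩ Kira: 09:55-11:45, 17:50-20:00.
Chen ∩ Mateo ∩ Nikolai ∩ Kira ∩ Dmitri: 09:55-11:45, 18:05-20:00.
Chen ∩ Mateo ∩ Nikolai ∩ Kira ∩ Dmitri ∩ Ulla: 09:55-11:45, 18:05-20:00.
Chen ∩ Mateo ∩ Nikolai ∩ Kira ∩ Dmitri ∩ Ulla ∩ Divya: 09:55-11:45, 18:05-20:00.
The first common window of at least 90 minutes is 09:55-11:45, so the earliest start is 09:55.

09:55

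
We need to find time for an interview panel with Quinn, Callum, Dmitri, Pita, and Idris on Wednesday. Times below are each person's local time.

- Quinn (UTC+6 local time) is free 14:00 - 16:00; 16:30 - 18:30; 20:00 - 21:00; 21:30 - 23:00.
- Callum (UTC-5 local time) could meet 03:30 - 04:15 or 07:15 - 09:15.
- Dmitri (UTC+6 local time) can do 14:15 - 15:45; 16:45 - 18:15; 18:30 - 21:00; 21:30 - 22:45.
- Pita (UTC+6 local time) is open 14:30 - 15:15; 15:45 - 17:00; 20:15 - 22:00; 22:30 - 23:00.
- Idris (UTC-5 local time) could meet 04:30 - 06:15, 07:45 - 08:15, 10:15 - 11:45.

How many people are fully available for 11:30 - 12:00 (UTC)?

2

Quinn in UTC: 08:00-10:00, 10:30-12:30, 14:00-15:00, 15:30-17:00 (subtract 6h to convert from UTC+6).
Callum in UTC: 08:30-09:15, 12:15-14:15 (add 5h to convert from UTC-5).
Dmitri in UTC: 08:15-09:45, 10:45-12:15, 12:30-15:00, 15:30-16:45 (subtract 6h to convert from UTC+6).
Pita in UTC: 08:30-09:15, 09:45-11:00, 14:15-16:00, 16:30-17:00 (subtract 6h to convert from UTC+6).
Idris in UTC: 09:30-11:15, 12:45-13:15, 15:15-16:45 (add 5h to convert from UTC-5).
Quinn and Dmitri can make the full 11:30-12:00 slot — that's 2.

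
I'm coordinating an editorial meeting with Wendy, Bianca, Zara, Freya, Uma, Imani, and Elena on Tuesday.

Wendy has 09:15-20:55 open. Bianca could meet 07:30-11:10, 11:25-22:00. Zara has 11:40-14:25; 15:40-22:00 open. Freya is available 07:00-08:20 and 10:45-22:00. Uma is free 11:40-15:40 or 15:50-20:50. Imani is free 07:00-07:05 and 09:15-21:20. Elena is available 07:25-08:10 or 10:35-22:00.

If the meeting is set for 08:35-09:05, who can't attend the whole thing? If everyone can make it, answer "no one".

Elena, Freya, Imani, Uma, Wendy, Zara

Wendy: not fully free for 08:35-09:05. Bianca: free for 08:35-09:05. Zara: not fully free for 08:35-09:05. Freya: not fully free for 08:35-09:05. Uma: not fully free for 08:35-09:05. Imani: not fully free for 08:35-09:05. Elena: not fully free for 08:35-09:05.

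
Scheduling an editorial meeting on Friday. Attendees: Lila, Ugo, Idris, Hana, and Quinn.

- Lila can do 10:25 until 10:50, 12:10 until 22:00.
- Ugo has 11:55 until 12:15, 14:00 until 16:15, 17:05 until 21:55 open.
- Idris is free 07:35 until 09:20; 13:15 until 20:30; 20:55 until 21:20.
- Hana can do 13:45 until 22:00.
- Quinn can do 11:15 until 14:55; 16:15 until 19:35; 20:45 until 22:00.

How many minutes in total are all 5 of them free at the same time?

230

Lila ∩ Ugo: 12:10-12:15, 14:00-16:15, 17:05-21:55.
Lila ∩ Ugo ∩ Idris: 14:00-16:15, 17:05-20:30, 20:55-21:20.
Lila ∩ Ugo ∩ Idris ∩ Hana: 14:00-16:15, 17:05-20:30, 20:55-21:20.
Lila ∩ Ugo ∩ Idris ∩ Hana ∩ Quinn: 14:00-14:55, 17:05-19:35, 20:55-21:20.
Summing the common windows: 55 + 150 + 25 = 230 minutes.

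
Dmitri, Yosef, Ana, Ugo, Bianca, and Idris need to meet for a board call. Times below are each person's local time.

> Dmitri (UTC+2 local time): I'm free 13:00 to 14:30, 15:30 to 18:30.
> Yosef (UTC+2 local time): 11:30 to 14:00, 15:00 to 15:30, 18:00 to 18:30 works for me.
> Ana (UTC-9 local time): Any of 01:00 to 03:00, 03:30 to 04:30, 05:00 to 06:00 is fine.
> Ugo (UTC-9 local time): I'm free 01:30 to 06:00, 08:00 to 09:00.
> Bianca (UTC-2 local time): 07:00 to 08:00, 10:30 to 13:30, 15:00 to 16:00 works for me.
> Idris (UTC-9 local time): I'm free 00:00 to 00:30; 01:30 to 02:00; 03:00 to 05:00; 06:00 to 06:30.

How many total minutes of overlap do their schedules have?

Dmitri in UTC: 11:00-12:30, 13:30-16:30 (subtract 2h to convert from UTC+2).
Yosef in UTC: 09:30-12:00, 13:00-13:30, 16:00-16:30 (subtract 2h to convert from UTC+2).
Ana in UTC: 10:00-12:00, 12:30-13:30, 14:00-15:00 (add 9h to convert from UTC-9).
Ugo in UTC: 10:30-15:00, 17:00-18:00 (add 9h to convert from UTC-9).
Bianca in UTC: 09:00-10:00, 12:30-15:30, 17:00-18:00 (add 2h to convert from UTC-2).
Idris in UTC: 09:00-09:30, 10:30-11:00, 12:00-14:00, 15:00-15:30 (add 9h to convert from UTC-9).
Dmitri ∩ Yosef: 11:00-12:00, 16:00-16:30.
Dmitri ∩ Yosef ∩ Ana: 11:00-12:00.
Dmitri ∩ Yosef ∩ Ana ∩ Ugo: 11:00-12:00.
Dmitri ∩ Yosef ∩ Ana ∩ Ugo ∩ Bianca: ∅.
Dmitri ∩ Yosef ∩ Ana ∩ Ugo ∩ Bianca ∩ Idris: ∅.
There is no time when everyone is free.
There is no common window, so the total is 0 minutes.

0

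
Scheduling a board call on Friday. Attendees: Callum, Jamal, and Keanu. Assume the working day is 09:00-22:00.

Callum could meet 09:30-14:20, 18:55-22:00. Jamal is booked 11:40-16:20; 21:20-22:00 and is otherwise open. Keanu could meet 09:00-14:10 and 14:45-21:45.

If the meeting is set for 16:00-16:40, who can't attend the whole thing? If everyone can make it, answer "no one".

Callum free: 09:30-14:20, 18:55-22:00.
Jamal free: 09:00-11:40, 16:20-21:20 (invert busy blocks within the working day).
Keanu free: 09:00-14:10, 14:45-21:45.
Callum: not fully free for 16:00-16:40. Jamal: not fully free for 16:00-16:40. Keanu: free for 16:00-16:40.

Callum, Jamal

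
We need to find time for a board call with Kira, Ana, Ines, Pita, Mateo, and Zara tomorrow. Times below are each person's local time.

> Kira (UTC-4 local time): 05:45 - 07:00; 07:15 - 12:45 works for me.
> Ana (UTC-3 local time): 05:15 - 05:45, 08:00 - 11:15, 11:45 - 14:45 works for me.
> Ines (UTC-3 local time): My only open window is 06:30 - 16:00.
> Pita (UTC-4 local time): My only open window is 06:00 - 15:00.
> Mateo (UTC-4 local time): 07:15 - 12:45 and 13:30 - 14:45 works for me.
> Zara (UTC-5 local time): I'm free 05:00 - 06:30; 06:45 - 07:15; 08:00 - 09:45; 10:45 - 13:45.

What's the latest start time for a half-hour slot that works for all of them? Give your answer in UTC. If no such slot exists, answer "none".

Kira in UTC: 09:45-11:00, 11:15-16:45 (add 4h to convert from UTC-4).
Ana in UTC: 08:15-08:45, 11:00-14:15, 14:45-17:45 (add 3h to convert from UTC-3).
Ines in UTC: 09:30-19:00 (add 3h to convert from UTC-3).
Pita in UTC: 10:00-19:00 (add 4h to convert from UTC-4).
Mateo in UTC: 11:15-16:45, 17:30-18:45 (add 4h to convert from UTC-4).
Zara in UTC: 10:00-11:30, 11:45-12:15, 13:00-14:45, 15:45-18:45 (add 5h to convert from UTC-5).
Kira ∩ Ana: 11:15-14:15, 14:45-16:45.
Kira ∩ Ana ∩ Ines: 11:15-14:15, 14:45-16:45.
Kira ∩ Ana ∩ Ines ∩ Pita: 11:15-14:15, 14:45-16:45.
Kira ∩ Ana ∩ Ines ∩ Pita ∩ Mateo: 11:15-14:15, 14:45-16:45.
Kira ∩ Ana ∩ Ines ∩ Pita ∩ Mateo ∩ Zara: 11:15-11:30, 11:45-12:15, 13:00-14:15, 15:45-16:45.
Those are the intersection windows.
The last common window of at least 30 minutes is 15:45-16:45; a 30-minute meeting can start as late as 16:15 and still end by 16:45.

16:15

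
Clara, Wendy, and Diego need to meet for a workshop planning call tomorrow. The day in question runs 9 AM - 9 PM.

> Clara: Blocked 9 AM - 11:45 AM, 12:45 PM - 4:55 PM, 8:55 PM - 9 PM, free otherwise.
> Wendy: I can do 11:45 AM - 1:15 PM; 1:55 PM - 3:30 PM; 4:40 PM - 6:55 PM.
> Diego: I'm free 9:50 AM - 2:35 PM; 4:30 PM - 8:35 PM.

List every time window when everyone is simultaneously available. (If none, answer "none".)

11:45-12:45, 16:55-18:55

Clara free: 11:45-12:45, 16:55-20:55 (invert busy blocks within the working day).
Wendy free: 11:45-13:15, 13:55-15:30, 16:40-18:55.
Diego free: 09:50-14:35, 16:30-20:35.
Clara ∩ Wendy: 11:45-12:45, 16:55-18:55.
Clara ∩ Wendy ∩ Diego: 11:45-12:45, 16:55-18:55.
Those are the intersection windows.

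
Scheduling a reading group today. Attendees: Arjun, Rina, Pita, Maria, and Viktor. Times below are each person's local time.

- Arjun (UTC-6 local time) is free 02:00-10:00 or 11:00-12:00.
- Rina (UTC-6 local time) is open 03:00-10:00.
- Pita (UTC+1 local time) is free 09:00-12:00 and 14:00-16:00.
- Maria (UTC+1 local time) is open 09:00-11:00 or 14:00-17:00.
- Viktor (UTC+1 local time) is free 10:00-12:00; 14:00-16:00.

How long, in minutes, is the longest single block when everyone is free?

Arjun in UTC: 08:00-16:00, 17:00-18:00 (add 6h to convert from UTC-6).
Rina in UTC: 09:00-16:00 (add 6h to convert from UTC-6).
Pita in UTC: 08:00-11:00, 13:00-15:00 (subtract 1h to convert from UTC+1).
Maria in UTC: 08:00-10:00, 13:00-16:00 (subtract 1h to convert from UTC+1).
Viktor in UTC: 09:00-11:00, 13:00-15:00 (subtract 1h to convert from UTC+1).
Arjun ∩ Rina: 09:00-16:00.
Arjun ∩ Rina ∩ Pita: 09:00-11:00, 13:00-15:00.
Arjun ∩ Rina ∩ Pita ∩ Maria: 09:00-10:00, 13:00-15:00.
Arjun ∩ Rina ∩ Pita ∩ Maria ∩ Viktor: 09:00-10:00, 13:00-15:00.
The longest is 13:00-15:00 at 120 minutes.

120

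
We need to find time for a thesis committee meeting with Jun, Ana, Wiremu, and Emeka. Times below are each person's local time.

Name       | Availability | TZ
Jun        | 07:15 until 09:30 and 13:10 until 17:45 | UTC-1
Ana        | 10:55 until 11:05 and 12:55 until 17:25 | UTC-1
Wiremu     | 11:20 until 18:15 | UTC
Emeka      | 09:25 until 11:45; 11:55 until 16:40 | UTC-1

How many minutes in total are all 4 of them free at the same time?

Jun in UTC: 08:15-10:30, 14:10-18:45 (add 1h to convert from UTC-1).
Ana in UTC: 11:55-12:05, 13:55-18:25 (add 1h to convert from UTC-1).
Wiremu in UTC: 11:20-18:15.
Emeka in UTC: 10:25-12:45, 12:55-17:40 (add 1h to convert from UTC-1).
Jun ∩ Ana: 14:10-18:25.
Jun ∩ Ana ∩ Wiremu: 14:10-18:15.
Jun ∩ Ana ∩ Wiremu ∩ Emeka: 14:10-17:40.
That's a single block of 210 minutes.

210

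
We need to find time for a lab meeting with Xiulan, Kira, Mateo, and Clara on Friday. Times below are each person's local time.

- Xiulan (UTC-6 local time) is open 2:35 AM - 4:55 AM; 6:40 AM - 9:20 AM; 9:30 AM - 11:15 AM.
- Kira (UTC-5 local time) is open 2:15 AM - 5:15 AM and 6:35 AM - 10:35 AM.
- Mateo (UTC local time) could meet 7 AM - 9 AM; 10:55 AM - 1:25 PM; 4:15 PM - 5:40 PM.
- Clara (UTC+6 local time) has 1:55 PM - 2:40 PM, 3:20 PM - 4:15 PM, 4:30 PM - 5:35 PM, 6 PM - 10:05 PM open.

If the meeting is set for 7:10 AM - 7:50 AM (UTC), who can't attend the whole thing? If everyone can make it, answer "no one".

Clara, Kira, Xiulan

Xiulan in UTC: 08:35-10:55, 12:40-15:20, 15:30-17:15 (add 6h to convert from UTC-6).
Kira in UTC: 07:15-10:15, 11:35-15:35 (add 5h to convert from UTC-5).
Mateo in UTC: 07:00-09:00, 10:55-13:25, 16:15-17:40.
Clara in UTC: 07:55-08:40, 09:20-10:15, 10:30-11:35, 12:00-16:05 (subtract 6h to convert from UTC+6).
Xiulan: not fully free for 07:10-07:50. Kira: not fully free for 07:10-07:50. Mateo: free for 07:10-07:50. Clara: not fully free for 07:10-07:50.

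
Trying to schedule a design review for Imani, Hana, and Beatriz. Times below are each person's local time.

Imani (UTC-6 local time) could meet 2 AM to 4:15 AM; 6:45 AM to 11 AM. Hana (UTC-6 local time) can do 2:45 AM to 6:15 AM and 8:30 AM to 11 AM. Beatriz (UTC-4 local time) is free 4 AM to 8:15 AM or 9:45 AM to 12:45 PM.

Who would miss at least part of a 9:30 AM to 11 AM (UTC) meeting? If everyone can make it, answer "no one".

Imani in UTC: 08:00-10:15, 12:45-17:00 (add 6h to convert from UTC-6).
Hana in UTC: 08:45-12:15, 14:30-17:00 (add 6h to convert from UTC-6).
Beatriz in UTC: 08:00-12:15, 13:45-16:45 (add 4h to convert from UTC-4).
Imani: not fully free for 09:30-11:00. Hana: free for 09:30-11:00. Beatriz: free for 09:30-11:00.

Imani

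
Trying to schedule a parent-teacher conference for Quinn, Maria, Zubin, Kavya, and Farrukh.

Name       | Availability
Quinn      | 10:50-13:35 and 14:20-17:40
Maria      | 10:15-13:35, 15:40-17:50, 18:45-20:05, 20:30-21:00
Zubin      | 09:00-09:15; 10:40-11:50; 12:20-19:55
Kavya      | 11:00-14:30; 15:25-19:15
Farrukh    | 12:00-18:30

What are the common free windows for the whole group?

Quinn ∩ Maria: 10:50-13:35, 15:40-17:40.
Quinn ∩ Maria ∩ Zubin: 10:50-11:50, 12:20-13:35, 15:40-17:40.
Quinn ∩ Maria ∩ Zubin ∩ Kavya: 11:00-11:50, 12:20-13:35, 15:40-17:40.
Quinn ∩ Maria ∩ Zubin ∩ Kavya ∩ Farrukh: 12:20-13:35, 15:40-17:40.

12:20-13:35, 15:40-17:40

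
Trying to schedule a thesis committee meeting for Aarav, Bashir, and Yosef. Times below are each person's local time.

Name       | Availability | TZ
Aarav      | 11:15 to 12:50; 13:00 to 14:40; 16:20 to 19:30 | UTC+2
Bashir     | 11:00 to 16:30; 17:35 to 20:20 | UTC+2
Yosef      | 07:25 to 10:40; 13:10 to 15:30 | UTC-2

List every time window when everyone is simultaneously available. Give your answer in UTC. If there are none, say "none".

Aarav in UTC: 09:15-10:50, 11:00-12:40, 14:20-17:30 (subtract 2h to convert from UTC+2).
Bashir in UTC: 09:00-14:30, 15:35-18:20 (subtract 2h to convert from UTC+2).
Yosef in UTC: 09:25-12:40, 15:10-17:30 (add 2h to convert from UTC-2).
Aarav ∩ Bashir: 09:15-10:50, 11:00-12:40, 14:20-14:30, 15:35-17:30.
Aarav ∩ Bashir ∩ Yosef: 09:25-10:50, 11:00-12:40, 15:35-17:30.

09:25-10:50, 11:00-12:40, 15:35-17:30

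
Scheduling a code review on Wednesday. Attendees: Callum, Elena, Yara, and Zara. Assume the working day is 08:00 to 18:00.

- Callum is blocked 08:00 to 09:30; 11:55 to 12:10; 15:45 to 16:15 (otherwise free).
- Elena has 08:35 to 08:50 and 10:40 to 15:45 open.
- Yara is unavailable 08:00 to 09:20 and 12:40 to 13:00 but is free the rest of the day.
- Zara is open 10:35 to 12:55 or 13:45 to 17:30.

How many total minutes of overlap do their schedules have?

Callum free: 09:30-11:55, 12:10-15:45, 16:15-18:00 (invert busy blocks within the working day).
Elena free: 08:35-08:50, 10:40-15:45.
Yara free: 09:20-12:40, 13:00-18:00 (invert busy blocks within the working day).
Zara free: 10:35-12:55, 13:45-17:30.
Callum ∩ Elena: 10:40-11:55, 12:10-15:45.
Callum ∩ Elena ∩ Yara: 10:40-11:55, 12:10-12:40, 13:00-15:45.
Callum ∩ Elena ∩ Yara ∩ Zara: 10:40-11:55, 12:10-12:40, 13:45-15:45.
Those are the intersection windows.
Summing the common windows: 75 + 30 + 120 = 225 minutes.

225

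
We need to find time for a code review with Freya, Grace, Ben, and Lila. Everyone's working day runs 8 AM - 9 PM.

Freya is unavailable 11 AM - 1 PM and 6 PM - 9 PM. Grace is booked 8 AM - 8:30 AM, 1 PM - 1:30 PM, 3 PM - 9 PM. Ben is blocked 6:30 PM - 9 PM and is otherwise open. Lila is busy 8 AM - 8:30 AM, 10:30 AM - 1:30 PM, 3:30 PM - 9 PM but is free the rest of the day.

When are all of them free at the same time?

08:30-10:30, 13:30-15:00

Freya free: 08:00-11:00, 13:00-18:00 (invert busy blocks within the working day).
Grace free: 08:30-13:00, 13:30-15:00 (invert busy blocks within the working day).
Ben free: 08:00-18:30 (invert busy blocks within the working day).
Lila free: 08:30-10:30, 13:30-15:30 (invert busy blocks within the working day).
Freya ∩ Grace: 08:30-11:00, 13:30-15:00.
Freya ∩ Grace ∩ Ben: 08:30-11:00, 13:30-15:00.
Freya ∩ Grace ∩ Ben ∩ Lila: 08:30-10:30, 13:30-15:00.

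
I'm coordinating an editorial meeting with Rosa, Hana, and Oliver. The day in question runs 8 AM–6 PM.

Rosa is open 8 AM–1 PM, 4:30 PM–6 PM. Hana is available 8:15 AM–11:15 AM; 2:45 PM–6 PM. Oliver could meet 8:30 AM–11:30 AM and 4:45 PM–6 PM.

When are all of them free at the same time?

08:30-11:15, 16:45-18:00

Rosa ∩ Hana: 08:15-11:15, 16:30-18:00.
Rosa ∩ Hana ∩ Oliver: 08:30-11:15, 16:45-18:00.
Those are the intersection windows.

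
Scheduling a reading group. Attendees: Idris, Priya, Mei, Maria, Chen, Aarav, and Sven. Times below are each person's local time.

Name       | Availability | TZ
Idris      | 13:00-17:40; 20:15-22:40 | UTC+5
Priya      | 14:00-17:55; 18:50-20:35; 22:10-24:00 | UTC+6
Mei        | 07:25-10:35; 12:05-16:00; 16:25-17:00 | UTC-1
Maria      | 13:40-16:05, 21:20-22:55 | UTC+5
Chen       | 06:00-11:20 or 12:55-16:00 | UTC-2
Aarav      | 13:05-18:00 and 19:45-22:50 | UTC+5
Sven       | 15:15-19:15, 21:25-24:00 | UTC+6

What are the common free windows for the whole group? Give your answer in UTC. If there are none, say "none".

09:15-11:05, 16:20-17:00, 17:25-17:40

Idris in UTC: 08:00-12:40, 15:15-17:40 (subtract 5h to convert from UTC+5).
Priya in UTC: 08:00-11:55, 12:50-14:35, 16:10-18:00 (subtract 6h to convert from UTC+6).
Mei in UTC: 08:25-11:35, 13:05-17:00, 17:25-18:00 (add 1h to convert from UTC-1).
Maria in UTC: 08:40-11:05, 16:20-17:55 (subtract 5h to convert from UTC+5).
Chen in UTC: 08:00-13:20, 14:55-18:00 (add 2h to convert from UTC-2).
Aarav in UTC: 08:05-13:00, 14:45-17:50 (subtract 5h to convert from UTC+5).
Sven in UTC: 09:15-13:15, 15:25-18:00 (subtract 6h to convert from UTC+6).
Idris ∩ Priya: 08:00-11:55, 16:10-17:40.
Idris ∩ Priya ∩ Mei: 08:25-11:35, 16:10-17:00, 17:25-17:40.
Idris ∩ Priya ∩ Mei ∩ Maria: 08:40-11:05, 16:20-17:00, 17:25-17:40.
Idris ∩ Priya ∩ Mei ∩ Maria ∩ Chen: 08:40-11:05, 16:20-17:00, 17:25-17:40.
Idris ∩ Priya ∩ Mei ∩ Maria ∩ Chen ∩ Aarav: 08:40-11:05, 16:20-17:00, 17:25-17:40.
Idris ∩ Priya ∩ Mei ∩ Maria ∩ Chen ∩ Aarav ∩ Sven: 09:15-11:05, 16:20-17:00, 17:25-17:40.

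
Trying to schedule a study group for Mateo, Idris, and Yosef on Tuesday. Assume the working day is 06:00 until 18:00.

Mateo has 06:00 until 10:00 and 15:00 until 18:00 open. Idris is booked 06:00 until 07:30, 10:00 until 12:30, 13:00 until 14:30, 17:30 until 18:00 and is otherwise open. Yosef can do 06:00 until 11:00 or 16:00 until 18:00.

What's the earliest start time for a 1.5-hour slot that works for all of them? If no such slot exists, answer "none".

07:30

Mateo free: 06:00-10:00, 15:00-18:00.
Idris free: 07:30-10:00, 12:30-13:00, 14:30-17:30 (invert busy blocks within the working day).
Yosef free: 06:00-11:00, 16:00-18:00.
Mateo ∩ Idris: 07:30-10:00, 15:00-17:30.
Mateo ∩ Idris ∩ Yosef: 07:30-10:00, 16:00-17:30.
The first common window of at least 90 minutes is 07:30-10:00, so the earliest start is 07:30.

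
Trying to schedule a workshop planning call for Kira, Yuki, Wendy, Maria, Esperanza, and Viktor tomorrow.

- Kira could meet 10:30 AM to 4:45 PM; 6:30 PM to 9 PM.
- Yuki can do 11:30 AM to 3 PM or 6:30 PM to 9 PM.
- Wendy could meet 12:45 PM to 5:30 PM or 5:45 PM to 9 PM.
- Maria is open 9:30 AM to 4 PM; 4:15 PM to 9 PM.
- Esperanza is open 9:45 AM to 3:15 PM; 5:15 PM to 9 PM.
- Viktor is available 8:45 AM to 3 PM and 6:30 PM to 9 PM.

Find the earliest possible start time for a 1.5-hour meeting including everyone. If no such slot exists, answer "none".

12:45

Kira ∩ Yuki: 11:30-15:00, 18:30-21:00.
Kira ∩ Yuki ∩ Wendy: 12:45-15:00, 18:30-21:00.
Kira ∩ Yuki ∩ Wendy ∩ Maria: 12:45-15:00, 18:30-21:00.
Kira ∩ Yuki ∩ Wendy ∩ Maria ∩ Esperanza: 12:45-15:00, 18:30-21:00.
Kira ∩ Yuki ∩ Wendy ∩ Maria ∩ Esperanza ∩ Viktor: 12:45-15:00, 18:30-21:00.
The first common window of at least 90 minutes is 12:45-15:00, so the earliest start is 12:45.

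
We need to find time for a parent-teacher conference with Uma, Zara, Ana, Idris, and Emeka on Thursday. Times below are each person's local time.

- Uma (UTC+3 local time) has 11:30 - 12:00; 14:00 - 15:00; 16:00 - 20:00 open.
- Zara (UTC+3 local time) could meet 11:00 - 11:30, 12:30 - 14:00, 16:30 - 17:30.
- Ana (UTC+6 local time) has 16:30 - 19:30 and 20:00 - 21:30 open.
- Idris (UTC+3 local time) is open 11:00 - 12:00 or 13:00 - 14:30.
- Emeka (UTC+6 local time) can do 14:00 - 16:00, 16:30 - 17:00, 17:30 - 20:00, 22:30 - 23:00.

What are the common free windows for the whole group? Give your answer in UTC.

Uma in UTC: 08:30-09:00, 11:00-12:00, 13:00-17:00 (subtract 3h to convert from UTC+3).
Zara in UTC: 08:00-08:30, 09:30-11:00, 13:30-14:30 (subtract 3h to convert from UTC+3).
Ana in UTC: 10:30-13:30, 14:00-15:30 (subtract 6h to convert from UTC+6).
Idris in UTC: 08:00-09:00, 10:00-11:30 (subtract 3h to convert from UTC+3).
Emeka in UTC: 08:00-10:00, 10:30-11:00, 11:30-14:00, 16:30-17:00 (subtract 6h to convert from UTC+6).
Uma ∩ Zara: 13:30-14:30.
Uma ∩ Zara ∩ Ana: 14:00-14:30.
Uma ∩ Zara ∩ Ana ∩ Idris: ∅.
Uma ∩ Zara ∩ Ana ∩ Idris ∩ Emeka: ∅.
There is no time when everyone is free.

none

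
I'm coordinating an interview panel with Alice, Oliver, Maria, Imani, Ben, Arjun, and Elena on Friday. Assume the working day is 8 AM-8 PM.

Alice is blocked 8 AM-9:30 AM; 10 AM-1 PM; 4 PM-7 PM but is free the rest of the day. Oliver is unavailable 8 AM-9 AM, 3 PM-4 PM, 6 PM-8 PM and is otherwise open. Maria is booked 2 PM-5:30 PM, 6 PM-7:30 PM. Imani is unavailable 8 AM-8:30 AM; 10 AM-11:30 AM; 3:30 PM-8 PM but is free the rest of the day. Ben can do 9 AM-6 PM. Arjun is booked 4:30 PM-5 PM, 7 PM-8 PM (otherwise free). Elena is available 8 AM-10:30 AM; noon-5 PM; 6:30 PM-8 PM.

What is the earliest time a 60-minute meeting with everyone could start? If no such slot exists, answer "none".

13:00

Alice free: 09:30-10:00, 13:00-16:00, 19:00-20:00 (invert busy blocks within the working day).
Oliver free: 09:00-15:00, 16:00-18:00 (invert busy blocks within the working day).
Maria free: 08:00-14:00, 17:30-18:00, 19:30-20:00 (invert busy blocks within the working day).
Imani free: 08:30-10:00, 11:30-15:30 (invert busy blocks within the working day).
Ben free: 09:00-18:00.
Arjun free: 08:00-16:30, 17:00-19:00 (invert busy blocks within the working day).
Elena free: 08:00-10:30, 12:00-17:00, 18:30-20:00.
Alice ∩ Oliver: 09:30-10:00, 13:00-15:00.
Alice ∩ Oliver ∩ Maria: 09:30-10:00, 13:00-14:00.
Alice ∩ Oliver ∩ Maria ∩ Imani: 09:30-10:00, 13:00-14:00.
Alice ∩ Oliver ∩ Maria ∩ Imani ∩ Ben: 09:30-10:00, 13:00-14:00.
Alice ∩ Oliver ∩ Maria ∩ Imani ∩ Ben ∩ Arjun: 09:30-10:00, 13:00-14:00.
Alice ∩ Oliver ∩ Maria ∩ Imani ∩ Ben ∩ Arjun ∩ Elena: 09:30-10:00, 13:00-14:00.
The first common window of at least 60 minutes is 13:00-14:00, so the earliest start is 13:00.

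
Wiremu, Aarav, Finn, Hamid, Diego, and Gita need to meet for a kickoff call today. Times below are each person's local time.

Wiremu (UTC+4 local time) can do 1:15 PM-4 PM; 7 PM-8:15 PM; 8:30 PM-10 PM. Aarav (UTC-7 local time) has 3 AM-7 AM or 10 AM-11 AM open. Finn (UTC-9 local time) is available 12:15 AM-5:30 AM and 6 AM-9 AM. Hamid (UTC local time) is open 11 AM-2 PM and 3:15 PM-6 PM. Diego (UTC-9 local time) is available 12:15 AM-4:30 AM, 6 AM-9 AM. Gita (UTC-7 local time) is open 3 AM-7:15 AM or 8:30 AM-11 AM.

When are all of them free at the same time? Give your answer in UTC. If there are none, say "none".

Wiremu in UTC: 09:15-12:00, 15:00-16:15, 16:30-18:00 (subtract 4h to convert from UTC+4).
Aarav in UTC: 10:00-14:00, 17:00-18:00 (add 7h to convert from UTC-7).
Finn in UTC: 09:15-14:30, 15:00-18:00 (add 9h to convert from UTC-9).
Hamid in UTC: 11:00-14:00, 15:15-18:00.
Diego in UTC: 09:15-13:30, 15:00-18:00 (add 9h to convert from UTC-9).
Gita in UTC: 10:00-14:15, 15:30-18:00 (add 7h to convert from UTC-7).
Wiremu ∩ Aarav: 10:00-12:00, 17:00-18:00.
Wiremu ∩ Aarav ∩ Finn: 10:00-12:00, 17:00-18:00.
Wiremu ∩ Aarav ∩ Finn ∩ Hamid: 11:00-12:00, 17:00-18:00.
Wiremu ∩ Aarav ∩ Finn ∩ Hamid ∩ Diego: 11:00-12:00, 17:00-18:00.
Wiremu ∩ Aarav ∩ Finn ∩ Hamid ∩ Diego ∩ Gita: 11:00-12:00, 17:00-18:00.

11:00-12:00, 17:00-18:00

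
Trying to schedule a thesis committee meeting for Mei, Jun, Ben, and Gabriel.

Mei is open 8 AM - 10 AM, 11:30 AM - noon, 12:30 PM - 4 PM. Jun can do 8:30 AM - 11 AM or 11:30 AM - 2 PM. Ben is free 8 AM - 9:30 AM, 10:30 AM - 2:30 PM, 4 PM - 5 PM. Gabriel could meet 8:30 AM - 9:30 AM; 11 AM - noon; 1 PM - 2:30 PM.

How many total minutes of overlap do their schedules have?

150

Mei ∩ Jun: 08:30-10:00, 11:30-12:00, 12:30-14:00.
Mei ∩ Jun ∩ Ben: 08:30-09:30, 11:30-12:00, 12:30-14:00.
Mei ∩ Jun ∩ Ben ∩ Gabriel: 08:30-09:30, 11:30-12:00, 13:00-14:00.
Summing the common windows: 60 + 30 + 60 = 150 minutes.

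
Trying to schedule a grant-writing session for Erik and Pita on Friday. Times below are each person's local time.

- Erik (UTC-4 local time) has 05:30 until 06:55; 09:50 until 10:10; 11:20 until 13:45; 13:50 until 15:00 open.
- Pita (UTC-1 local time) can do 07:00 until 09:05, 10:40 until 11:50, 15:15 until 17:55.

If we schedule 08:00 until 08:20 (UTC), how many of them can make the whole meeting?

1

Erik in UTC: 09:30-10:55, 13:50-14:10, 15:20-17:45, 17:50-19:00 (add 4h to convert from UTC-4).
Pita in UTC: 08:00-10:05, 11:40-12:50, 16:15-18:55 (add 1h to convert from UTC-1).
Pita can make the full 08:00-08:20 slot — that's 1.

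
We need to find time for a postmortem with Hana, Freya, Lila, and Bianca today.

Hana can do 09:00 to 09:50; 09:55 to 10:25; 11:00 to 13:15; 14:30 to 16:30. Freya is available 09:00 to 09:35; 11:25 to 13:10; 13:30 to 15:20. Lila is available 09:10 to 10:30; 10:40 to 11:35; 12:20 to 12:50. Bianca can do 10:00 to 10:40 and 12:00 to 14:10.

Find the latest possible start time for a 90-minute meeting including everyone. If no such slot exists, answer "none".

none

Hana ∩ Freya: 09:00-09:35, 11:25-13:10, 14:30-15:20.
Hana ∩ Freya ∩ Lila: 09:10-09:35, 11:25-11:35, 12:20-12:50.
Hana ∩ Freya ∩ Lila ∩ Bianca: 12:20-12:50.
No common window is at least 90 minutes long.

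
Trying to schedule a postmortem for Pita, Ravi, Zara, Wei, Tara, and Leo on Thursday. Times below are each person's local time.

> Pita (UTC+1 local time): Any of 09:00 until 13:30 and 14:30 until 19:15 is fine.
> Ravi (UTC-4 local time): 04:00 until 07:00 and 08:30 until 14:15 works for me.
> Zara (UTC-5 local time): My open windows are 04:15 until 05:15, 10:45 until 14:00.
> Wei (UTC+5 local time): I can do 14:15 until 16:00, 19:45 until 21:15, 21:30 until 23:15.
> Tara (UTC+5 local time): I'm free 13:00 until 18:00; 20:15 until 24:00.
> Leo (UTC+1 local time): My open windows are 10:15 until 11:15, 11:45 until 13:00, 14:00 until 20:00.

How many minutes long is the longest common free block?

Pita in UTC: 08:00-12:30, 13:30-18:15 (subtract 1h to convert from UTC+1).
Ravi in UTC: 08:00-11:00, 12:30-18:15 (add 4h to convert from UTC-4).
Zara in UTC: 09:15-10:15, 15:45-19:00 (add 5h to convert from UTC-5).
Wei in UTC: 09:15-11:00, 14:45-16:15, 16:30-18:15 (subtract 5h to convert from UTC+5).
Tara in UTC: 08:00-13:00, 15:15-19:00 (subtract 5h to convert from UTC+5).
Leo in UTC: 09:15-10:15, 10:45-12:00, 13:00-19:00 (subtract 1h to convert from UTC+1).
Pita ∩ Ravi: 08:00-11:00, 13:30-18:15.
Pita ∩ Ravi ∩ Zara: 09:15-10:15, 15:45-18:15.
Pita ∩ Ravi ∩ Zara ∩ Wei: 09:15-10:15, 15:45-16:15, 16:30-18:15.
Pita ∩ Ravi ∩ Zara ∩ Wei ∩ Tara: 09:15-10:15, 15:45-16:15, 16:30-18:15.
Pita ∩ Ravi ∩ Zara ∩ Wei ∩ Tara ∩ Leo: 09:15-10:15, 15:45-16:15, 16:30-18:15.
The longest is 16:30-18:15 at 105 minutes.

105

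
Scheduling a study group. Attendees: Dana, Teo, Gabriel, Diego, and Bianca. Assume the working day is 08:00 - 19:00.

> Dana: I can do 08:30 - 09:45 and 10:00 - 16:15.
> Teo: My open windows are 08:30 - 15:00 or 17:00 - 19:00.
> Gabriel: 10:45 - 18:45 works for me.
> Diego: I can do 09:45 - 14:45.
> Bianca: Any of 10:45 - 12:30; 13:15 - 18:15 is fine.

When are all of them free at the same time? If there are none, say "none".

Dana ∩ Teo: 08:30-09:45, 10:00-15:00.
Dana ∩ Teo ∩ Gabriel: 10:45-15:00.
Dana ∩ Teo ∩ Gabriel ∩ Diego: 10:45-14:45.
Dana ∩ Teo ∩ Gabriel ∩ Diego ∩ Bianca: 10:45-12:30, 13:15-14:45.
So the common availability across everyone is 10:45-12:30, 13:15-14:45.

10:45-12:30, 13:15-14:45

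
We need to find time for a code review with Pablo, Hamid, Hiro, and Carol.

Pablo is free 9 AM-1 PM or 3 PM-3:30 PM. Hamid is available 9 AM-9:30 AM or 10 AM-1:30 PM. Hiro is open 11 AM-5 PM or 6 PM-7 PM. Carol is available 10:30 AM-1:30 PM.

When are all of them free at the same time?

Pablo ∩ Hamid: 09:00-09:30, 10:00-13:00.
Pablo ∩ Hamid ∩ Hiro: 11:00-13:00.
Pablo ∩ Hamid ∩ Hiro ∩ Carol: 11:00-13:00.
Those are the intersection windows.

11:00-13:00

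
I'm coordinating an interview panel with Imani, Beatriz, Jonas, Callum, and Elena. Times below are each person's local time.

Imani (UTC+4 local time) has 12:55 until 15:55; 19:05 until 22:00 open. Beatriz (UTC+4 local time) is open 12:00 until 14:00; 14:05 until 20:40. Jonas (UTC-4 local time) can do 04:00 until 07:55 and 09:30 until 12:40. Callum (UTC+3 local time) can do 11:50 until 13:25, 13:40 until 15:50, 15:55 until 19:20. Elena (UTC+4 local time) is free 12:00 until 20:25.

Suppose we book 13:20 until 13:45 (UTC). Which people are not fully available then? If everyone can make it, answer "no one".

Imani, Jonas

Imani in UTC: 08:55-11:55, 15:05-18:00 (subtract 4h to convert from UTC+4).
Beatriz in UTC: 08:00-10:00, 10:05-16:40 (subtract 4h to convert from UTC+4).
Jonas in UTC: 08:00-11:55, 13:30-16:40 (add 4h to convert from UTC-4).
Callum in UTC: 08:50-10:25, 10:40-12:50, 12:55-16:20 (subtract 3h to convert from UTC+3).
Elena in UTC: 08:00-16:25 (subtract 4h to convert from UTC+4).
Imani: not fully free for 13:20-13:45. Beatriz: free for 13:20-13:45. Jonas: not fully free for 13:20-13:45. Callum: free for 13:20-13:45. Elena: free for 13:20-13:45.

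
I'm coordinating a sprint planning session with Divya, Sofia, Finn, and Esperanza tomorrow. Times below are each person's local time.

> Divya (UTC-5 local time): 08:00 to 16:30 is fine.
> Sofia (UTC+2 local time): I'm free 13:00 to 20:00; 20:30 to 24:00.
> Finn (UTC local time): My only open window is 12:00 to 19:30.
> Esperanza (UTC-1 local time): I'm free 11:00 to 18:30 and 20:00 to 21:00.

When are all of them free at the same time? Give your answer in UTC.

Divya in UTC: 13:00-21:30 (add 5h to convert from UTC-5).
Sofia in UTC: 11:00-18:00, 18:30-22:00 (subtract 2h to convert from UTC+2).
Finn in UTC: 12:00-19:30.
Esperanza in UTC: 12:00-19:30, 21:00-22:00 (add 1h to convert from UTC-1).
Divya ∩ Sofia: 13:00-18:00, 18:30-21:30.
Divya ∩ Sofia ∩ Finn: 13:00-18:00, 18:30-19:30.
Divya ∩ Sofia ∩ Finn ∩ Esperanza: 13:00-18:00, 18:30-19:30.
Those are the intersection windows.

13:00-18:00, 18:30-19:30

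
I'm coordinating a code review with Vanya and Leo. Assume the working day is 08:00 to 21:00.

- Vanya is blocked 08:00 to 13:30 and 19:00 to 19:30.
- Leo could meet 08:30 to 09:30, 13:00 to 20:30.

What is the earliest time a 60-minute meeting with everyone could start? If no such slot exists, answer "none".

Vanya free: 13:30-19:00, 19:30-21:00 (invert busy blocks within the working day).
Leo free: 08:30-09:30, 13:00-20:30.
Vanya ∩ Leo: 13:30-19:00, 19:30-20:30.
Those are the intersection windows.
The first common window of at least 60 minutes is 13:30-19:00, so the earliest start is 13:30.

13:30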